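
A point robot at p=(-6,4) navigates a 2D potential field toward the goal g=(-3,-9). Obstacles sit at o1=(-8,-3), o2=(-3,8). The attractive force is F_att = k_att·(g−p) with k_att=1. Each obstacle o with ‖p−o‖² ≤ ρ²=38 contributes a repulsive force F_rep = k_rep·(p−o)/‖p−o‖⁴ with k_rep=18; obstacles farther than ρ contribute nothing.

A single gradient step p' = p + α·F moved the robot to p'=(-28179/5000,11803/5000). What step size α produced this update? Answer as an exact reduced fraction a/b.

F_att = 1·(g−p) = 1·(3,-13) = (3.0000,-13.0000)
o1: d²=53 > ρ²=38 → inactive
o2: d²=25 ≤ ρ²=38; F_rep = 18·(-3,-4)/25² = (-0.0864,-0.1152)
F = F_att + ΣF_rep = (2.9136,-13.1152)
Δp = p'−p = (0.3642,-1.6394); α = Δx/Fx = (1821/5000) / (1821/625) = 1/8
check: Δy/Fy = (-8197/5000) / (-8197/625) = 1/8 ✓

α = 1/8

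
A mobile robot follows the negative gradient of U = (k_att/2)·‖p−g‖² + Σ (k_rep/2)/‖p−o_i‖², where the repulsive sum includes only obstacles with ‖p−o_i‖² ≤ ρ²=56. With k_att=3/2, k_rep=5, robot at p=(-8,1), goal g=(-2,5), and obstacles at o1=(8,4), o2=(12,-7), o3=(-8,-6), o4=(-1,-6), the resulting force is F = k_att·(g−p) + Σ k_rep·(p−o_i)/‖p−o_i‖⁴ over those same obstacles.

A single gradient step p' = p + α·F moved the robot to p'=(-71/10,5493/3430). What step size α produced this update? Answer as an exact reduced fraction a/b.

α = 1/10

F_att = 3/2·(g−p) = 3/2·(6,4) = (9.0000,6.0000)
o1: d²=265 > ρ²=56 → inactive
o2: d²=464 > ρ²=56 → inactive
o3: d²=49 ≤ ρ²=56; F_rep = 5·(0,7)/49² = (0.0000,0.0146)
o4: d²=98 > ρ²=56 → inactive
F = F_att + ΣF_rep = (9.0000,6.0146)
Δp = p'−p = (0.9000,0.6015); α = Δx/Fx = (9/10) / (9) = 1/10
check: Δy/Fy = (2063/3430) / (2063/343) = 1/10 ✓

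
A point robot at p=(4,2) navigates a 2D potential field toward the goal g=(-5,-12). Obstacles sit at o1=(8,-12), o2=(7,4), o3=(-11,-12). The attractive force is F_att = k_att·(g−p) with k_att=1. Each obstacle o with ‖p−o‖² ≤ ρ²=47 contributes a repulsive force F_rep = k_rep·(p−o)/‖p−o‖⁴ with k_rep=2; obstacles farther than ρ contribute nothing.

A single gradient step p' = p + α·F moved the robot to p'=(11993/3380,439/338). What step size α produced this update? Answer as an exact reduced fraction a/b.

α = 1/20

F_att = 1·(g−p) = 1·(-9,-14) = (-9.0000,-14.0000)
o1: d²=212 > ρ²=47 → inactive
o2: d²=13 ≤ ρ²=47; F_rep = 2·(-3,-2)/13² = (-0.0355,-0.0237)
o3: d²=421 > ρ²=47 → inactive
F = F_att + ΣF_rep = (-9.0355,-14.0237)
Δp = p'−p = (-0.4518,-0.7012); α = Δx/Fx = (-1527/3380) / (-1527/169) = 1/20
check: Δy/Fy = (-237/338) / (-2370/169) = 1/20 ✓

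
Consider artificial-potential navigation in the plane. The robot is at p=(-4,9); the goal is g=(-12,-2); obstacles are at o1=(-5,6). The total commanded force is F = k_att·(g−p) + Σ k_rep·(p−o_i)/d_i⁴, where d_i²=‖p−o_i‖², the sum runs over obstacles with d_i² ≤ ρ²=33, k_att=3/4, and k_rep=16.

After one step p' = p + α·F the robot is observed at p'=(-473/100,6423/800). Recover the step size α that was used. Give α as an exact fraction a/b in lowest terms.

α = 1/8

F_att = 3/4·(g−p) = 3/4·(-8,-11) = (-6.0000,-8.2500)
o1: d²=10 ≤ ρ²=33; F_rep = 16·(1,3)/10² = (0.1600,0.4800)
F = F_att + ΣF_rep = (-5.8400,-7.7700)
Δp = p'−p = (-0.7300,-0.9712); α = Δx/Fx = (-73/100) / (-146/25) = 1/8
check: Δy/Fy = (-777/800) / (-777/100) = 1/8 ✓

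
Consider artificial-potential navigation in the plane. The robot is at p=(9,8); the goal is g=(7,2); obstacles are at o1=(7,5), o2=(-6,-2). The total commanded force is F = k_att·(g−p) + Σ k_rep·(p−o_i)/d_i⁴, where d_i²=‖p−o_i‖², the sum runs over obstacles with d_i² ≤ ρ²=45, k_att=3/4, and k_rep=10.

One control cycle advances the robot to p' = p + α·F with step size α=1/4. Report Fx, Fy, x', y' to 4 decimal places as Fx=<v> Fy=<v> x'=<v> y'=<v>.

F_att = 3/4·(g−p) = 3/4·(-2,-6) = (-1.5000,-4.5000)
o1: d²=13 ≤ ρ²=45; F_rep = 10·(2,3)/13² = (0.1183,0.1775)
o2: d²=325 > ρ²=45 → inactive
F = F_att + ΣF_rep = (-1.3817,-4.3225)
p' = p + 1/4·F = (8.6546,6.9194)

Fx=-1.3817 Fy=-4.3225 x'=8.6546 y'=6.9194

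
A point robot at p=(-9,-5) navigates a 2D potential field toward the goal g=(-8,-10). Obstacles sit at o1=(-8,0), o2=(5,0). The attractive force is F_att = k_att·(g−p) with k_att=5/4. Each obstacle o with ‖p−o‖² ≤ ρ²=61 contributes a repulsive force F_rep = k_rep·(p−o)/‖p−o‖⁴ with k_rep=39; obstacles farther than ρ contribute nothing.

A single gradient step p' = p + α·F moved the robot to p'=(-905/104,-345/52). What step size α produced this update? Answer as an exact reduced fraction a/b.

F_att = 5/4·(g−p) = 5/4·(1,-5) = (1.2500,-6.2500)
o1: d²=26 ≤ ρ²=61; F_rep = 39·(-1,-5)/26² = (-0.0577,-0.2885)
o2: d²=221 > ρ²=61 → inactive
F = F_att + ΣF_rep = (1.1923,-6.5385)
Δp = p'−p = (0.2981,-1.6346); α = Δx/Fx = (31/104) / (31/26) = 1/4
check: Δy/Fy = (-85/52) / (-85/13) = 1/4 ✓

α = 1/4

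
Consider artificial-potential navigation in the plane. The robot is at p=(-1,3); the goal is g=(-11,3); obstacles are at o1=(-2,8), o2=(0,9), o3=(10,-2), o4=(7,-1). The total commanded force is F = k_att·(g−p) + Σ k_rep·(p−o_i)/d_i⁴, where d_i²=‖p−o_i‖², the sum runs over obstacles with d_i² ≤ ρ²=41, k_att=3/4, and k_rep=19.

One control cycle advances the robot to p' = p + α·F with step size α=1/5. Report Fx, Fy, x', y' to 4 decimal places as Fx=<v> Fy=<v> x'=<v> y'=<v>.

F_att = 3/4·(g−p) = 3/4·(-10,0) = (-7.5000,0.0000)
o1: d²=26 ≤ ρ²=41; F_rep = 19·(1,-5)/26² = (0.0281,-0.1405)
o2: d²=37 ≤ ρ²=41; F_rep = 19·(-1,-6)/37² = (-0.0139,-0.0833)
o3: d²=146 > ρ²=41 → inactive
o4: d²=80 > ρ²=41 → inactive
F = F_att + ΣF_rep = (-7.4858,-0.2238)
p' = p + 1/5·F = (-2.4972,2.9552)

Fx=-7.4858 Fy=-0.2238 x'=-2.4972 y'=2.9552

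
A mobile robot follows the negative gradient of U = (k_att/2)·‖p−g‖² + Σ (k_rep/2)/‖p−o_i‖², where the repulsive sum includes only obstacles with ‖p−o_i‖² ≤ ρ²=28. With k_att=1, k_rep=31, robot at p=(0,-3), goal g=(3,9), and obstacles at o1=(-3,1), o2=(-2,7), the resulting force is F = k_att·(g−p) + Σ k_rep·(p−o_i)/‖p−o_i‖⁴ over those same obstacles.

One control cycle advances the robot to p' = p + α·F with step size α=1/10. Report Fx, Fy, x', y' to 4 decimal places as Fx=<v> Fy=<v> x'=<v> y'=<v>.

Fx=3.1488 Fy=11.8016 x'=0.3149 y'=-1.8198

F_att = 1·(g−p) = 1·(3,12) = (3.0000,12.0000)
o1: d²=25 ≤ ρ²=28; F_rep = 31·(3,-4)/25² = (0.1488,-0.1984)
o2: d²=104 > ρ²=28 → inactive
F = F_att + ΣF_rep = (3.1488,11.8016)
p' = p + 1/10·F = (0.3149,-1.8198)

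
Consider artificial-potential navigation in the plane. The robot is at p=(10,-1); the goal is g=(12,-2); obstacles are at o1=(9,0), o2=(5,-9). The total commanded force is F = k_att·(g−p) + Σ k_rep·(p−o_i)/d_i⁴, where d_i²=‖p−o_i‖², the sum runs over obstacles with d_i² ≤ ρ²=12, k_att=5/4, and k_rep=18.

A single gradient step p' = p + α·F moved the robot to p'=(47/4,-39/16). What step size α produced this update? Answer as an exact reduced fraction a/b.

F_att = 5/4·(g−p) = 5/4·(2,-1) = (2.5000,-1.2500)
o1: d²=2 ≤ ρ²=12; F_rep = 18·(1,-1)/2² = (4.5000,-4.5000)
o2: d²=89 > ρ²=12 → inactive
F = F_att + ΣF_rep = (7.0000,-5.7500)
Δp = p'−p = (1.7500,-1.4375); α = Δx/Fx = (7/4) / (7) = 1/4
check: Δy/Fy = (-23/16) / (-23/4) = 1/4 ✓

α = 1/4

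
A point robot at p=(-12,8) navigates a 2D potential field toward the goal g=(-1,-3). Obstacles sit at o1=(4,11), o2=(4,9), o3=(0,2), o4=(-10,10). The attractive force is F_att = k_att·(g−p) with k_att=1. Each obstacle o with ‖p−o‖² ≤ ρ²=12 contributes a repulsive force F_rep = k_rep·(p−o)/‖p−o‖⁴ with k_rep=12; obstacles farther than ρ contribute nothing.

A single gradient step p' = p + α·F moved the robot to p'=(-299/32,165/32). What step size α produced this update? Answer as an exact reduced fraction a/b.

α = 1/4

F_att = 1·(g−p) = 1·(11,-11) = (11.0000,-11.0000)
o1: d²=265 > ρ²=12 → inactive
o2: d²=257 > ρ²=12 → inactive
o3: d²=180 > ρ²=12 → inactive
o4: d²=8 ≤ ρ²=12; F_rep = 12·(-2,-2)/8² = (-0.3750,-0.3750)
F = F_att + ΣF_rep = (10.6250,-11.3750)
Δp = p'−p = (2.6562,-2.8438); α = Δx/Fx = (85/32) / (85/8) = 1/4
check: Δy/Fy = (-91/32) / (-91/8) = 1/4 ✓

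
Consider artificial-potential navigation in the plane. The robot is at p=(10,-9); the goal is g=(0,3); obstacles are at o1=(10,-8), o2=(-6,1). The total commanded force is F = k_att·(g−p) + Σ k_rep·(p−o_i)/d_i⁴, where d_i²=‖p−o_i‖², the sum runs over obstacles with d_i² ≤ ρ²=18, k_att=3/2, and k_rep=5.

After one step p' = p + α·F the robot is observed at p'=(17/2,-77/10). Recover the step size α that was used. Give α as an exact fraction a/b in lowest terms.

F_att = 3/2·(g−p) = 3/2·(-10,12) = (-15.0000,18.0000)
o1: d²=1 ≤ ρ²=18; F_rep = 5·(0,-1)/1² = (0.0000,-5.0000)
o2: d²=356 > ρ²=18 → inactive
F = F_att + ΣF_rep = (-15.0000,13.0000)
Δp = p'−p = (-1.5000,1.3000); α = Δx/Fx = (-3/2) / (-15) = 1/10
check: Δy/Fy = (13/10) / (13) = 1/10 ✓

α = 1/10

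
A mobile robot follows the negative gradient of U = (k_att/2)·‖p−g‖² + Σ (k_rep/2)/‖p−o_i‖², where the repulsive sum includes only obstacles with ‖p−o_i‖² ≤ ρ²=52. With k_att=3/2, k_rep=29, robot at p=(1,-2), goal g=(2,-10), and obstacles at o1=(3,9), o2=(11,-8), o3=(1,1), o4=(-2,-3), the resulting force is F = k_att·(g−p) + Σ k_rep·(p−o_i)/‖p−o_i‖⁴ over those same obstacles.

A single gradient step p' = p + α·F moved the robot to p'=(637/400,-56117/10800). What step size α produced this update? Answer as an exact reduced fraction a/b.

α = 1/4

F_att = 3/2·(g−p) = 3/2·(1,-8) = (1.5000,-12.0000)
o1: d²=125 > ρ²=52 → inactive
o2: d²=136 > ρ²=52 → inactive
o3: d²=9 ≤ ρ²=52; F_rep = 29·(0,-3)/9² = (0.0000,-1.0741)
o4: d²=10 ≤ ρ²=52; F_rep = 29·(3,1)/10² = (0.8700,0.2900)
F = F_att + ΣF_rep = (2.3700,-12.7841)
Δp = p'−p = (0.5925,-3.1960); α = Δx/Fx = (237/400) / (237/100) = 1/4
check: Δy/Fy = (-34517/10800) / (-34517/2700) = 1/4 ✓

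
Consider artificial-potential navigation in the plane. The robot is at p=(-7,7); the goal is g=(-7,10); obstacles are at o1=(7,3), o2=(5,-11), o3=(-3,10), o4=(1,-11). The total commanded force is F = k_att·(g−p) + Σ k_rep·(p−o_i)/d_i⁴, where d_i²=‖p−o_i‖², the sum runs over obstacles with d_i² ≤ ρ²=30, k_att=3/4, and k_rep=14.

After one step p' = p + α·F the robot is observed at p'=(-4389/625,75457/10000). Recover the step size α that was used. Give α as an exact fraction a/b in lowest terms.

α = 1/4

F_att = 3/4·(g−p) = 3/4·(0,3) = (0.0000,2.2500)
o1: d²=212 > ρ²=30 → inactive
o2: d²=468 > ρ²=30 → inactive
o3: d²=25 ≤ ρ²=30; F_rep = 14·(-4,-3)/25² = (-0.0896,-0.0672)
o4: d²=388 > ρ²=30 → inactive
F = F_att + ΣF_rep = (-0.0896,2.1828)
Δp = p'−p = (-0.0224,0.5457); α = Δx/Fx = (-14/625) / (-56/625) = 1/4
check: Δy/Fy = (5457/10000) / (5457/2500) = 1/4 ✓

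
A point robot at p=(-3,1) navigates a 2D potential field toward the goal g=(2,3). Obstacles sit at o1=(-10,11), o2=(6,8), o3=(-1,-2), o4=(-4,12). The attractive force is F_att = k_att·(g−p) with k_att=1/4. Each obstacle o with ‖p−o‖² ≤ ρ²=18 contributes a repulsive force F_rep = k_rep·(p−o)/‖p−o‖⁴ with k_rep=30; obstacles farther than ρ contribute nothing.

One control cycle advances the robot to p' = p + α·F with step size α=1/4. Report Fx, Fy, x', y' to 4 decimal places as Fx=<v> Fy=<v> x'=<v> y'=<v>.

F_att = 1/4·(g−p) = 1/4·(5,2) = (1.2500,0.5000)
o1: d²=149 > ρ²=18 → inactive
o2: d²=130 > ρ²=18 → inactive
o3: d²=13 ≤ ρ²=18; F_rep = 30·(-2,3)/13² = (-0.3550,0.5325)
o4: d²=122 > ρ²=18 → inactive
F = F_att + ΣF_rep = (0.8950,1.0325)
p' = p + 1/4·F = (-2.7763,1.2581)

Fx=0.8950 Fy=1.0325 x'=-2.7763 y'=1.2581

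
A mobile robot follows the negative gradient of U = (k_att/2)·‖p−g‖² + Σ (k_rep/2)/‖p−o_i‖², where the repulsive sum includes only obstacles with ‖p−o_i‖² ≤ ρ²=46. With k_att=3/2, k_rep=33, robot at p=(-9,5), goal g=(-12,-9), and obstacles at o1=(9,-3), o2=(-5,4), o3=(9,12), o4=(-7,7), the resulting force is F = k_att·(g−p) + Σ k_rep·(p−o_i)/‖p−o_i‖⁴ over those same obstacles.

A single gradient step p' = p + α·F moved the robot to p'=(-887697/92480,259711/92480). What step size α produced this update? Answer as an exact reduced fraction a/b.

α = 1/10

F_att = 3/2·(g−p) = 3/2·(-3,-14) = (-4.5000,-21.0000)
o1: d²=388 > ρ²=46 → inactive
o2: d²=17 ≤ ρ²=46; F_rep = 33·(-4,1)/17² = (-0.4567,0.1142)
o3: d²=373 > ρ²=46 → inactive
o4: d²=8 ≤ ρ²=46; F_rep = 33·(-2,-2)/8² = (-1.0312,-1.0312)
F = F_att + ΣF_rep = (-5.9880,-21.9171)
Δp = p'−p = (-0.5988,-2.1917); α = Δx/Fx = (-55377/92480) / (-55377/9248) = 1/10
check: Δy/Fy = (-202689/92480) / (-202689/9248) = 1/10 ✓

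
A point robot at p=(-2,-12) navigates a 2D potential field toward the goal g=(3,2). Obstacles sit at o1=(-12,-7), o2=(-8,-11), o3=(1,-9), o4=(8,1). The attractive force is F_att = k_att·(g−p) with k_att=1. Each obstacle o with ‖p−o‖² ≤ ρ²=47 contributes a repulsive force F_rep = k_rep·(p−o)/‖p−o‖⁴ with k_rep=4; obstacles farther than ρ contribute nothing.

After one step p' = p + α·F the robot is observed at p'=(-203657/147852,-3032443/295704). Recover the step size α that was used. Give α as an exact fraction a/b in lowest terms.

F_att = 1·(g−p) = 1·(5,14) = (5.0000,14.0000)
o1: d²=125 > ρ²=47 → inactive
o2: d²=37 ≤ ρ²=47; F_rep = 4·(6,-1)/37² = (0.0175,-0.0029)
o3: d²=18 ≤ ρ²=47; F_rep = 4·(-3,-3)/18² = (-0.0370,-0.0370)
o4: d²=269 > ρ²=47 → inactive
F = F_att + ΣF_rep = (4.9805,13.9600)
Δp = p'−p = (0.6226,1.7450); α = Δx/Fx = (92047/147852) / (184094/36963) = 1/8
check: Δy/Fy = (516005/295704) / (516005/36963) = 1/8 ✓

α = 1/8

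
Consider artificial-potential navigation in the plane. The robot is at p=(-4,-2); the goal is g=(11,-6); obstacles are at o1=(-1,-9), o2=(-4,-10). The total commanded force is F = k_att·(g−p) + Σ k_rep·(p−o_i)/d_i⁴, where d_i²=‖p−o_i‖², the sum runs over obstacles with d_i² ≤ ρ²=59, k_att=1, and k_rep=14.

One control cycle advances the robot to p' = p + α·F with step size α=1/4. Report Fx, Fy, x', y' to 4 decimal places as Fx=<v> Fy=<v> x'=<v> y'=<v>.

Fx=14.9875 Fy=-3.9709 x'=-0.2531 y'=-2.9927

F_att = 1·(g−p) = 1·(15,-4) = (15.0000,-4.0000)
o1: d²=58 ≤ ρ²=59; F_rep = 14·(-3,7)/58² = (-0.0125,0.0291)
o2: d²=64 > ρ²=59 → inactive
F = F_att + ΣF_rep = (14.9875,-3.9709)
p' = p + 1/4·F = (-0.2531,-2.9927)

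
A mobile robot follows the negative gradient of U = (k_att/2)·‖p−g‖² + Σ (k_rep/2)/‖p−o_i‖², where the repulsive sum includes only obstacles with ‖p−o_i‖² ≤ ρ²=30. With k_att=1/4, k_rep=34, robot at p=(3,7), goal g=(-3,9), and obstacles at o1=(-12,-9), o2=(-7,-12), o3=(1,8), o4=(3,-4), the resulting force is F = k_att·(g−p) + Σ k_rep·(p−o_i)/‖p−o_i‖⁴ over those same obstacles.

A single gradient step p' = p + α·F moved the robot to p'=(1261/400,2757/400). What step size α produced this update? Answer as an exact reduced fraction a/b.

α = 1/8

F_att = 1/4·(g−p) = 1/4·(-6,2) = (-1.5000,0.5000)
o1: d²=481 > ρ²=30 → inactive
o2: d²=461 > ρ²=30 → inactive
o3: d²=5 ≤ ρ²=30; F_rep = 34·(2,-1)/5² = (2.7200,-1.3600)
o4: d²=121 > ρ²=30 → inactive
F = F_att + ΣF_rep = (1.2200,-0.8600)
Δp = p'−p = (0.1525,-0.1075); α = Δx/Fx = (61/400) / (61/50) = 1/8
check: Δy/Fy = (-43/400) / (-43/50) = 1/8 ✓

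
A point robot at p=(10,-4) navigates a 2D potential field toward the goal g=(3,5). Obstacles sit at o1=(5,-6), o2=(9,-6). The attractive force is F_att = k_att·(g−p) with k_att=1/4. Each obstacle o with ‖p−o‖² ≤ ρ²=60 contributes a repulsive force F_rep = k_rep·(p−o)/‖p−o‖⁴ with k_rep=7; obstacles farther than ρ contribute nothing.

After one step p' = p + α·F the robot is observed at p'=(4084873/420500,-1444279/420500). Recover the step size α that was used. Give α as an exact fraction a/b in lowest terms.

α = 1/5

F_att = 1/4·(g−p) = 1/4·(-7,9) = (-1.7500,2.2500)
o1: d²=29 ≤ ρ²=60; F_rep = 7·(5,2)/29² = (0.0416,0.0166)
o2: d²=5 ≤ ρ²=60; F_rep = 7·(1,2)/5² = (0.2800,0.5600)
F = F_att + ΣF_rep = (-1.4284,2.8266)
Δp = p'−p = (-0.2857,0.5653); α = Δx/Fx = (-120127/420500) / (-120127/84100) = 1/5
check: Δy/Fy = (237721/420500) / (237721/84100) = 1/5 ✓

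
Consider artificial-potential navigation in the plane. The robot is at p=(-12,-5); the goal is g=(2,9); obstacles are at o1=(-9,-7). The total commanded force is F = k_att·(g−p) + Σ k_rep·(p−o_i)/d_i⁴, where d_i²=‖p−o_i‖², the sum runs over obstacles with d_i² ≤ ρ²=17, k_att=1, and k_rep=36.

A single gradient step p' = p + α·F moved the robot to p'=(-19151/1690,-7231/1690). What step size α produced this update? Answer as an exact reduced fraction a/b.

F_att = 1·(g−p) = 1·(14,14) = (14.0000,14.0000)
o1: d²=13 ≤ ρ²=17; F_rep = 36·(-3,2)/13² = (-0.6391,0.4260)
F = F_att + ΣF_rep = (13.3609,14.4260)
Δp = p'−p = (0.6680,0.7213); α = Δx/Fx = (1129/1690) / (2258/169) = 1/20
check: Δy/Fy = (1219/1690) / (2438/169) = 1/20 ✓

α = 1/20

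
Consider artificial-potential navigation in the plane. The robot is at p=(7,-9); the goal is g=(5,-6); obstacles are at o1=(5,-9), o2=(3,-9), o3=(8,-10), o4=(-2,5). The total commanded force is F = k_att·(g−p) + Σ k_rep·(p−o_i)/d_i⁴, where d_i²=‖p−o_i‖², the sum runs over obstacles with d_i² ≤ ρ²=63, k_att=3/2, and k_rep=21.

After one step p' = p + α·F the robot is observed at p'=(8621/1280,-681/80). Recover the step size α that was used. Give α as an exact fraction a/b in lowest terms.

α = 1/20

F_att = 3/2·(g−p) = 3/2·(-2,3) = (-3.0000,4.5000)
o1: d²=4 ≤ ρ²=63; F_rep = 21·(2,0)/4² = (2.6250,0.0000)
o2: d²=16 ≤ ρ²=63; F_rep = 21·(4,0)/16² = (0.3281,0.0000)
o3: d²=2 ≤ ρ²=63; F_rep = 21·(-1,1)/2² = (-5.2500,5.2500)
o4: d²=277 > ρ²=63 → inactive
F = F_att + ΣF_rep = (-5.2969,9.7500)
Δp = p'−p = (-0.2648,0.4875); α = Δx/Fx = (-339/1280) / (-339/64) = 1/20
check: Δy/Fy = (39/80) / (39/4) = 1/20 ✓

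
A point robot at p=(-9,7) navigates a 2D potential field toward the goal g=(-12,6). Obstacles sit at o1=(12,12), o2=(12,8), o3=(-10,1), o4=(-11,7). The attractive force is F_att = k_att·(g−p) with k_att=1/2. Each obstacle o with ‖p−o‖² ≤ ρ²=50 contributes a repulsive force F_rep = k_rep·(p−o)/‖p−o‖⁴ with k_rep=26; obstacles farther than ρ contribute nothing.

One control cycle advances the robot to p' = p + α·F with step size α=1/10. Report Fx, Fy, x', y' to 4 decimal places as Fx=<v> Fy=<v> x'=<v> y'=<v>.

Fx=1.7690 Fy=-0.3860 x'=-8.8231 y'=6.9614

F_att = 1/2·(g−p) = 1/2·(-3,-1) = (-1.5000,-0.5000)
o1: d²=466 > ρ²=50 → inactive
o2: d²=442 > ρ²=50 → inactive
o3: d²=37 ≤ ρ²=50; F_rep = 26·(1,6)/37² = (0.0190,0.1140)
o4: d²=4 ≤ ρ²=50; F_rep = 26·(2,0)/4² = (3.2500,0.0000)
F = F_att + ΣF_rep = (1.7690,-0.3860)
p' = p + 1/10·F = (-8.8231,6.9614)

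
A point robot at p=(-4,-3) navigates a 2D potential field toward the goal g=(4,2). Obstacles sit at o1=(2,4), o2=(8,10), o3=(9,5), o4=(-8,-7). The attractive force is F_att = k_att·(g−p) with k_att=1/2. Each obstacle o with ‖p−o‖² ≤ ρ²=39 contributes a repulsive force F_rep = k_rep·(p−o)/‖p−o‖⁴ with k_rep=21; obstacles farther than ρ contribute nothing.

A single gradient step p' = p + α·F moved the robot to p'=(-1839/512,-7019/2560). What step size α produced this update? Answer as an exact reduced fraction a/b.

α = 1/10

F_att = 1/2·(g−p) = 1/2·(8,5) = (4.0000,2.5000)
o1: d²=85 > ρ²=39 → inactive
o2: d²=313 > ρ²=39 → inactive
o3: d²=233 > ρ²=39 → inactive
o4: d²=32 ≤ ρ²=39; F_rep = 21·(4,4)/32² = (0.0820,0.0820)
F = F_att + ΣF_rep = (4.0820,2.5820)
Δp = p'−p = (0.4082,0.2582); α = Δx/Fx = (209/512) / (1045/256) = 1/10
check: Δy/Fy = (661/2560) / (661/256) = 1/10 ✓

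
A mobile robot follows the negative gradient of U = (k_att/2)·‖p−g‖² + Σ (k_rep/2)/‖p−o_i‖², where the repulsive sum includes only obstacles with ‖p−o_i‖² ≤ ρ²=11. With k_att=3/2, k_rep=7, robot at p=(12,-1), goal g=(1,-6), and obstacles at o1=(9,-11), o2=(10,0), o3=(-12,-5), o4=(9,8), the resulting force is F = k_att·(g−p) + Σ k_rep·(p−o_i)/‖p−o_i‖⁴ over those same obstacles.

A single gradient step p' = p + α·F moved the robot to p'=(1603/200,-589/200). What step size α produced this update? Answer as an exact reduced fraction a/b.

F_att = 3/2·(g−p) = 3/2·(-11,-5) = (-16.5000,-7.5000)
o1: d²=109 > ρ²=11 → inactive
o2: d²=5 ≤ ρ²=11; F_rep = 7·(2,-1)/5² = (0.5600,-0.2800)
o3: d²=592 > ρ²=11 → inactive
o4: d²=90 > ρ²=11 → inactive
F = F_att + ΣF_rep = (-15.9400,-7.7800)
Δp = p'−p = (-3.9850,-1.9450); α = Δx/Fx = (-797/200) / (-797/50) = 1/4
check: Δy/Fy = (-389/200) / (-389/50) = 1/4 ✓

α = 1/4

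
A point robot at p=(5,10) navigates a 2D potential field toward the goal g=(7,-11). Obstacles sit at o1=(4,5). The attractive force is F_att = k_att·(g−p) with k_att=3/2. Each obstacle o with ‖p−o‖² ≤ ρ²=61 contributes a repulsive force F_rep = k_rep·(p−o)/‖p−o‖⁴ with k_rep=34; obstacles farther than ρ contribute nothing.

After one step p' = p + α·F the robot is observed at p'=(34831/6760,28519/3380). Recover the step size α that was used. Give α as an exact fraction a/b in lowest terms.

F_att = 3/2·(g−p) = 3/2·(2,-21) = (3.0000,-31.5000)
o1: d²=26 ≤ ρ²=61; F_rep = 34·(1,5)/26² = (0.0503,0.2515)
F = F_att + ΣF_rep = (3.0503,-31.2485)
Δp = p'−p = (0.1525,-1.5624); α = Δx/Fx = (1031/6760) / (1031/338) = 1/20
check: Δy/Fy = (-5281/3380) / (-5281/169) = 1/20 ✓

α = 1/20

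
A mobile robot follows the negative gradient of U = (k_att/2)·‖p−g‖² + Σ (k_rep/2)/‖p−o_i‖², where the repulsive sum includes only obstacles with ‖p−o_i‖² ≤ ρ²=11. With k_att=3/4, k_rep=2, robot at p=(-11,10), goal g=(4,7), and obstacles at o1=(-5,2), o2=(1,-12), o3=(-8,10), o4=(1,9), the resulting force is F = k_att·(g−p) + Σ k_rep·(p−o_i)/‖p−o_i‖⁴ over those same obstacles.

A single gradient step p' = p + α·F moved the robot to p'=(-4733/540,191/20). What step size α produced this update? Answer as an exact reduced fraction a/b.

F_att = 3/4·(g−p) = 3/4·(15,-3) = (11.2500,-2.2500)
o1: d²=100 > ρ²=11 → inactive
o2: d²=628 > ρ²=11 → inactive
o3: d²=9 ≤ ρ²=11; F_rep = 2·(-3,0)/9² = (-0.0741,0.0000)
o4: d²=145 > ρ²=11 → inactive
F = F_att + ΣF_rep = (11.1759,-2.2500)
Δp = p'−p = (2.2352,-0.4500); α = Δx/Fx = (1207/540) / (1207/108) = 1/5
check: Δy/Fy = (-9/20) / (-9/4) = 1/5 ✓

α = 1/5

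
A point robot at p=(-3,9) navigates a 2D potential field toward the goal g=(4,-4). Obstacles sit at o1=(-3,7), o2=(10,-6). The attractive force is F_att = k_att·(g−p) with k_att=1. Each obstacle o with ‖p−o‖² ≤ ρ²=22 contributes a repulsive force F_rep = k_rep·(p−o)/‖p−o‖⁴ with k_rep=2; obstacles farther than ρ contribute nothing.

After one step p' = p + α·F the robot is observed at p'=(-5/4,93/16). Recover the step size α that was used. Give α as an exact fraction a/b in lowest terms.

F_att = 1·(g−p) = 1·(7,-13) = (7.0000,-13.0000)
o1: d²=4 ≤ ρ²=22; F_rep = 2·(0,2)/4² = (0.0000,0.2500)
o2: d²=394 > ρ²=22 → inactive
F = F_att + ΣF_rep = (7.0000,-12.7500)
Δp = p'−p = (1.7500,-3.1875); α = Δx/Fx = (7/4) / (7) = 1/4
check: Δy/Fy = (-51/16) / (-51/4) = 1/4 ✓

α = 1/4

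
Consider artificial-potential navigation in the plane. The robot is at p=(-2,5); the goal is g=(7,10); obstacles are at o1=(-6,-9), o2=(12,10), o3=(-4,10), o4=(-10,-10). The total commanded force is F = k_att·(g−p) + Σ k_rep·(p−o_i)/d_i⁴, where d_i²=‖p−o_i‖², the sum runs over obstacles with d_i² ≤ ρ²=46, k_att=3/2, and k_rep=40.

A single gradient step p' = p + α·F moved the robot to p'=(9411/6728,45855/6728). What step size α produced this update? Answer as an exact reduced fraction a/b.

α = 1/4

F_att = 3/2·(g−p) = 3/2·(9,5) = (13.5000,7.5000)
o1: d²=212 > ρ²=46 → inactive
o2: d²=221 > ρ²=46 → inactive
o3: d²=29 ≤ ρ²=46; F_rep = 40·(2,-5)/29² = (0.0951,-0.2378)
o4: d²=289 > ρ²=46 → inactive
F = F_att + ΣF_rep = (13.5951,7.2622)
Δp = p'−p = (3.3988,1.8155); α = Δx/Fx = (22867/6728) / (22867/1682) = 1/4
check: Δy/Fy = (12215/6728) / (12215/1682) = 1/4 ✓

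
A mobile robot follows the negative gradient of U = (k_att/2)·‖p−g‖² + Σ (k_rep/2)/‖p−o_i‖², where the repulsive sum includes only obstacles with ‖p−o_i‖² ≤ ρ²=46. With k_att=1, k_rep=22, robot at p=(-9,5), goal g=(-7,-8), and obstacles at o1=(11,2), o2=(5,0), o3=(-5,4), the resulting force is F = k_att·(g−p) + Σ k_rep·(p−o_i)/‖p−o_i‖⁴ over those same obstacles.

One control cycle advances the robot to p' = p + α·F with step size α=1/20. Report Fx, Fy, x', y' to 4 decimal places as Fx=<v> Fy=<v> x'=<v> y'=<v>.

Fx=1.6955 Fy=-12.9239 x'=-8.9152 y'=4.3538

F_att = 1·(g−p) = 1·(2,-13) = (2.0000,-13.0000)
o1: d²=409 > ρ²=46 → inactive
o2: d²=221 > ρ²=46 → inactive
o3: d²=17 ≤ ρ²=46; F_rep = 22·(-4,1)/17² = (-0.3045,0.0761)
F = F_att + ΣF_rep = (1.6955,-12.9239)
p' = p + 1/20·F = (-8.9152,4.3538)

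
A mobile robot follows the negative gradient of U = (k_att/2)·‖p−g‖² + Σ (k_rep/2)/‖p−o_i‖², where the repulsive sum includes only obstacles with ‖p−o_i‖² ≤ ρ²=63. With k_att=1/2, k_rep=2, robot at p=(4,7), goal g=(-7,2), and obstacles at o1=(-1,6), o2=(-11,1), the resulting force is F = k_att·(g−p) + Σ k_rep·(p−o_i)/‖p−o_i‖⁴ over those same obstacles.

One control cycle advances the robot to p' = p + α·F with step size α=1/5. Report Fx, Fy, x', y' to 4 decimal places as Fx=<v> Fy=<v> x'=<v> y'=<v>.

Fx=-5.4852 Fy=-2.4970 x'=2.9030 y'=6.5006

F_att = 1/2·(g−p) = 1/2·(-11,-5) = (-5.5000,-2.5000)
o1: d²=26 ≤ ρ²=63; F_rep = 2·(5,1)/26² = (0.0148,0.0030)
o2: d²=261 > ρ²=63 → inactive
F = F_att + ΣF_rep = (-5.4852,-2.4970)
p' = p + 1/5·F = (2.9030,6.5006)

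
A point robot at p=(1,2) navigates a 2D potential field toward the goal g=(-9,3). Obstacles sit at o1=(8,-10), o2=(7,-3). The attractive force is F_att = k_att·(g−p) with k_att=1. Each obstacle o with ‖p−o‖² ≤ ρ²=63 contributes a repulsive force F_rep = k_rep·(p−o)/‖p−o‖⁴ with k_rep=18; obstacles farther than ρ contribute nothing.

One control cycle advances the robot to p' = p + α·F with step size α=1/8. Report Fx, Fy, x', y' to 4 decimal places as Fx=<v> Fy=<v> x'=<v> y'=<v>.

Fx=-10.0290 Fy=1.0242 x'=-0.2536 y'=2.1280

F_att = 1·(g−p) = 1·(-10,1) = (-10.0000,1.0000)
o1: d²=193 > ρ²=63 → inactive
o2: d²=61 ≤ ρ²=63; F_rep = 18·(-6,5)/61² = (-0.0290,0.0242)
F = F_att + ΣF_rep = (-10.0290,1.0242)
p' = p + 1/8·F = (-0.2536,2.1280)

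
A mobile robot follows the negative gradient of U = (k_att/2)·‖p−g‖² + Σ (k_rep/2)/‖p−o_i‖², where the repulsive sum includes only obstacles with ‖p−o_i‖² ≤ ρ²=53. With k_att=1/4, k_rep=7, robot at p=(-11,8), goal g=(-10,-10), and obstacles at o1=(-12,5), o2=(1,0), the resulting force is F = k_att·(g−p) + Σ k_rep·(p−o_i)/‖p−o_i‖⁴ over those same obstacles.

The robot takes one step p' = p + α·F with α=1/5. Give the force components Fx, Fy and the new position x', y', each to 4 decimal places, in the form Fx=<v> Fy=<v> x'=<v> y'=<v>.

Fx=0.3200 Fy=-4.2900 x'=-10.9360 y'=7.1420

F_att = 1/4·(g−p) = 1/4·(1,-18) = (0.2500,-4.5000)
o1: d²=10 ≤ ρ²=53; F_rep = 7·(1,3)/10² = (0.0700,0.2100)
o2: d²=208 > ρ²=53 → inactive
F = F_att + ΣF_rep = (0.3200,-4.2900)
p' = p + 1/5·F = (-10.9360,7.1420)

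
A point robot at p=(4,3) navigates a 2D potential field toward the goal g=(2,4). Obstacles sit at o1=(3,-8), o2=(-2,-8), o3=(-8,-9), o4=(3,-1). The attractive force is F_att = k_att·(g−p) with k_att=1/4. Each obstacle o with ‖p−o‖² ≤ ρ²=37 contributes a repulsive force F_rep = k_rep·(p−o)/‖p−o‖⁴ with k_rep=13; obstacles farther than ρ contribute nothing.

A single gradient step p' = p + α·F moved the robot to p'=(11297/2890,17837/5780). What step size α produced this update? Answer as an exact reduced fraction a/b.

F_att = 1/4·(g−p) = 1/4·(-2,1) = (-0.5000,0.2500)
o1: d²=122 > ρ²=37 → inactive
o2: d²=157 > ρ²=37 → inactive
o3: d²=288 > ρ²=37 → inactive
o4: d²=17 ≤ ρ²=37; F_rep = 13·(1,4)/17² = (0.0450,0.1799)
F = F_att + ΣF_rep = (-0.4550,0.4299)
Δp = p'−p = (-0.0910,0.0860); α = Δx/Fx = (-263/2890) / (-263/578) = 1/5
check: Δy/Fy = (497/5780) / (497/1156) = 1/5 ✓

α = 1/5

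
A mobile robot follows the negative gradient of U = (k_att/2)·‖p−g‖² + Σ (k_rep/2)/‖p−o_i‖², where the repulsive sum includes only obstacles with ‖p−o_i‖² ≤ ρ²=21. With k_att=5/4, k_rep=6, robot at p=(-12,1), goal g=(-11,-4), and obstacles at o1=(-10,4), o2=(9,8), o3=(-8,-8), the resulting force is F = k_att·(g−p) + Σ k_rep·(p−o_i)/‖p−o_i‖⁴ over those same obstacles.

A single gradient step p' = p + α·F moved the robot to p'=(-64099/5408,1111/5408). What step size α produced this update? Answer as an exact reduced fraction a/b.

α = 1/8

F_att = 5/4·(g−p) = 5/4·(1,-5) = (1.2500,-6.2500)
o1: d²=13 ≤ ρ²=21; F_rep = 6·(-2,-3)/13² = (-0.0710,-0.1065)
o2: d²=490 > ρ²=21 → inactive
o3: d²=97 > ρ²=21 → inactive
F = F_att + ΣF_rep = (1.1790,-6.3565)
Δp = p'−p = (0.1474,-0.7946); α = Δx/Fx = (797/5408) / (797/676) = 1/8
check: Δy/Fy = (-4297/5408) / (-4297/676) = 1/8 ✓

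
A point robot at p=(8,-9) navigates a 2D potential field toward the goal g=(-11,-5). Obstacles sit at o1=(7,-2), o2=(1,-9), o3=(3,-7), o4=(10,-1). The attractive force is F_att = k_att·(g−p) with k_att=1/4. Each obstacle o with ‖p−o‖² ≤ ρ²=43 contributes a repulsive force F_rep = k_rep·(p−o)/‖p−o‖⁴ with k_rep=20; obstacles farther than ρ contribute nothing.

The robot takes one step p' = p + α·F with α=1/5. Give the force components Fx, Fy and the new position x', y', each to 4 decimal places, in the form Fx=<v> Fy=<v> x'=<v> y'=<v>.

Fx=-4.6311 Fy=0.9524 x'=7.0738 y'=-8.8095

F_att = 1/4·(g−p) = 1/4·(-19,4) = (-4.7500,1.0000)
o1: d²=50 > ρ²=43 → inactive
o2: d²=49 > ρ²=43 → inactive
o3: d²=29 ≤ ρ²=43; F_rep = 20·(5,-2)/29² = (0.1189,-0.0476)
o4: d²=68 > ρ²=43 → inactive
F = F_att + ΣF_rep = (-4.6311,0.9524)
p' = p + 1/5·F = (7.0738,-8.8095)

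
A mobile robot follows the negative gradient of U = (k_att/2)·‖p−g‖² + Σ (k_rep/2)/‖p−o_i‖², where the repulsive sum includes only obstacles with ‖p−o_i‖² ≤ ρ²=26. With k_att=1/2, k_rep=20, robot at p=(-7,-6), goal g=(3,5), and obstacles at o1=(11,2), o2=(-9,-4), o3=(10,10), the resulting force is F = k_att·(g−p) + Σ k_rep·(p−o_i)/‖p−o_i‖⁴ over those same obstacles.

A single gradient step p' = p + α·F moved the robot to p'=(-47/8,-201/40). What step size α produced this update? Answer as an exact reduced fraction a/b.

F_att = 1/2·(g−p) = 1/2·(10,11) = (5.0000,5.5000)
o1: d²=388 > ρ²=26 → inactive
o2: d²=8 ≤ ρ²=26; F_rep = 20·(2,-2)/8² = (0.6250,-0.6250)
o3: d²=545 > ρ²=26 → inactive
F = F_att + ΣF_rep = (5.6250,4.8750)
Δp = p'−p = (1.1250,0.9750); α = Δx/Fx = (9/8) / (45/8) = 1/5
check: Δy/Fy = (39/40) / (39/8) = 1/5 ✓

α = 1/5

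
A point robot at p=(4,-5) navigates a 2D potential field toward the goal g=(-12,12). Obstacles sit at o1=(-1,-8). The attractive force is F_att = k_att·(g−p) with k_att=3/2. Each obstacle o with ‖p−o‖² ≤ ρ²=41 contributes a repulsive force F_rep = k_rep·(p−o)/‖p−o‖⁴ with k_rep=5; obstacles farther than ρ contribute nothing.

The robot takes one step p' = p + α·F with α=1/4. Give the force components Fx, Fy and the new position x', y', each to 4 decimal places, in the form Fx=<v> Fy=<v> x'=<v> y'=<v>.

Fx=-23.9784 Fy=25.5130 x'=-1.9946 y'=1.3782

F_att = 3/2·(g−p) = 3/2·(-16,17) = (-24.0000,25.5000)
o1: d²=34 ≤ ρ²=41; F_rep = 5·(5,3)/34² = (0.0216,0.0130)
F = F_att + ΣF_rep = (-23.9784,25.5130)
p' = p + 1/4·F = (-1.9946,1.3782)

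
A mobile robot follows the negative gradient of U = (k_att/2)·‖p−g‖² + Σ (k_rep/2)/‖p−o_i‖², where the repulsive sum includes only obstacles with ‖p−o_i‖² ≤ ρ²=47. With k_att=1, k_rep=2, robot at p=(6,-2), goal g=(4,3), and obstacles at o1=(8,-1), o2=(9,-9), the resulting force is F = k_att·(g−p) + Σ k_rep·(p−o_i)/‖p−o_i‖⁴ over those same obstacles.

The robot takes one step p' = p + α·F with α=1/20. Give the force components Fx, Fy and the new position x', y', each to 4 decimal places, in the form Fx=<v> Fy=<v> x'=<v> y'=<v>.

Fx=-2.1600 Fy=4.9200 x'=5.8920 y'=-1.7540

F_att = 1·(g−p) = 1·(-2,5) = (-2.0000,5.0000)
o1: d²=5 ≤ ρ²=47; F_rep = 2·(-2,-1)/5² = (-0.1600,-0.0800)
o2: d²=58 > ρ²=47 → inactive
F = F_att + ΣF_rep = (-2.1600,4.9200)
p' = p + 1/20·F = (5.8920,-1.7540)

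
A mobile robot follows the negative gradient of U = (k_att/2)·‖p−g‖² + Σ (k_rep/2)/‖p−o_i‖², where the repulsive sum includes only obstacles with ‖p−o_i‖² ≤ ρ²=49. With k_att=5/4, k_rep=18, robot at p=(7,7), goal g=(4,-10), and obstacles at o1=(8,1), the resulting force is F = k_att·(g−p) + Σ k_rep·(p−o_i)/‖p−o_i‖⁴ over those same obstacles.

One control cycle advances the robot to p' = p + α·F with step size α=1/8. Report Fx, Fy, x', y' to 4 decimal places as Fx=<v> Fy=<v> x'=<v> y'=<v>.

F_att = 5/4·(g−p) = 5/4·(-3,-17) = (-3.7500,-21.2500)
o1: d²=37 ≤ ρ²=49; F_rep = 18·(-1,6)/37² = (-0.0131,0.0789)
F = F_att + ΣF_rep = (-3.7631,-21.1711)
p' = p + 1/8·F = (6.5296,4.3536)

Fx=-3.7631 Fy=-21.1711 x'=6.5296 y'=4.3536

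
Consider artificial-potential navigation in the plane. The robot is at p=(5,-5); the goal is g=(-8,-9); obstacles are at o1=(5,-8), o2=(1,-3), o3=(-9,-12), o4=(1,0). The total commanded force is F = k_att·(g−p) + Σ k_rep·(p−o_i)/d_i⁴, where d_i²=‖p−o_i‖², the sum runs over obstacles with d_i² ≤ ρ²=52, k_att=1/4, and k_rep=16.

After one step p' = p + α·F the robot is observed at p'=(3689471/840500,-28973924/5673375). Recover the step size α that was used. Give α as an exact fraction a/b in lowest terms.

F_att = 1/4·(g−p) = 1/4·(-13,-4) = (-3.2500,-1.0000)
o1: d²=9 ≤ ρ²=52; F_rep = 16·(0,3)/9² = (0.0000,0.5926)
o2: d²=20 ≤ ρ²=52; F_rep = 16·(4,-2)/20² = (0.1600,-0.0800)
o3: d²=245 > ρ²=52 → inactive
o4: d²=41 ≤ ρ²=52; F_rep = 16·(4,-5)/41² = (0.0381,-0.0476)
F = F_att + ΣF_rep = (-3.0519,-0.5350)
Δp = p'−p = (-0.6104,-0.1070); α = Δx/Fx = (-513029/840500) / (-513029/168100) = 1/5
check: Δy/Fy = (-607049/5673375) / (-607049/1134675) = 1/5 ✓

α = 1/5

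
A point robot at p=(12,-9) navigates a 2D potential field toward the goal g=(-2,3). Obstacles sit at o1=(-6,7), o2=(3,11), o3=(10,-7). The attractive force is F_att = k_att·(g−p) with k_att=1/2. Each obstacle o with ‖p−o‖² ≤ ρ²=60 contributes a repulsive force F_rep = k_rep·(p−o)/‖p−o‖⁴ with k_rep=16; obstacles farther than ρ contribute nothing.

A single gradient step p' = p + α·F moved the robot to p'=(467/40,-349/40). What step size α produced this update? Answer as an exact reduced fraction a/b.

α = 1/20

F_att = 1/2·(g−p) = 1/2·(-14,12) = (-7.0000,6.0000)
o1: d²=580 > ρ²=60 → inactive
o2: d²=481 > ρ²=60 → inactive
o3: d²=8 ≤ ρ²=60; F_rep = 16·(2,-2)/8² = (0.5000,-0.5000)
F = F_att + ΣF_rep = (-6.5000,5.5000)
Δp = p'−p = (-0.3250,0.2750); α = Δx/Fx = (-13/40) / (-13/2) = 1/20
check: Δy/Fy = (11/40) / (11/2) = 1/20 ✓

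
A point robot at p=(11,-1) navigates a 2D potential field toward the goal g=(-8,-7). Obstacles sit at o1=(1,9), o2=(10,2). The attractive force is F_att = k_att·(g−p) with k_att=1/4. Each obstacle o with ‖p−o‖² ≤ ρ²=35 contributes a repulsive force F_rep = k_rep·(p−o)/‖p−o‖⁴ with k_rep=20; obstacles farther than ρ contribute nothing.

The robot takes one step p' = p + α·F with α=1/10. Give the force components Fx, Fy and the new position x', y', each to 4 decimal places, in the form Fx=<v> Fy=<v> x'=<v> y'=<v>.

Fx=-4.5500 Fy=-2.1000 x'=10.5450 y'=-1.2100

F_att = 1/4·(g−p) = 1/4·(-19,-6) = (-4.7500,-1.5000)
o1: d²=200 > ρ²=35 → inactive
o2: d²=10 ≤ ρ²=35; F_rep = 20·(1,-3)/10² = (0.2000,-0.6000)
F = F_att + ΣF_rep = (-4.5500,-2.1000)
p' = p + 1/10·F = (10.5450,-1.2100)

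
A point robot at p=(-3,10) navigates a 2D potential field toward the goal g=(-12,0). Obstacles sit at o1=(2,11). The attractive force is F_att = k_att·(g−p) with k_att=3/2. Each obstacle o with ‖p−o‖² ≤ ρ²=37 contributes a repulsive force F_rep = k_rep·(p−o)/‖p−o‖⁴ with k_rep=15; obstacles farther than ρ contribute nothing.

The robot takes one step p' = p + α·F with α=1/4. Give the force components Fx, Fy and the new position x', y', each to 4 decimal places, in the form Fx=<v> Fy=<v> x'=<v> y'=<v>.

F_att = 3/2·(g−p) = 3/2·(-9,-10) = (-13.5000,-15.0000)
o1: d²=26 ≤ ρ²=37; F_rep = 15·(-5,-1)/26² = (-0.1109,-0.0222)
F = F_att + ΣF_rep = (-13.6109,-15.0222)
p' = p + 1/4·F = (-6.4027,6.2445)

Fx=-13.6109 Fy=-15.0222 x'=-6.4027 y'=6.2445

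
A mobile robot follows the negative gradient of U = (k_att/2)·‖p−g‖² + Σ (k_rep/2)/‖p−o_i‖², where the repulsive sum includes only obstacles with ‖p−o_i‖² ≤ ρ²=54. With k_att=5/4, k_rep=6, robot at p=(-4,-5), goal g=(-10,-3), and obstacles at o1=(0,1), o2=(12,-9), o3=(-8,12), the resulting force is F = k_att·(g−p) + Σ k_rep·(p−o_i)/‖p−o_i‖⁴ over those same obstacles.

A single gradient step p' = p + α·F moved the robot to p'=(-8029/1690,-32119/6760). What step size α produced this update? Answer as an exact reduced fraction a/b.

F_att = 5/4·(g−p) = 5/4·(-6,2) = (-7.5000,2.5000)
o1: d²=52 ≤ ρ²=54; F_rep = 6·(-4,-6)/52² = (-0.0089,-0.0133)
o2: d²=272 > ρ²=54 → inactive
o3: d²=305 > ρ²=54 → inactive
F = F_att + ΣF_rep = (-7.5089,2.4867)
Δp = p'−p = (-0.7509,0.2487); α = Δx/Fx = (-1269/1690) / (-1269/169) = 1/10
check: Δy/Fy = (1681/6760) / (1681/676) = 1/10 ✓

α = 1/10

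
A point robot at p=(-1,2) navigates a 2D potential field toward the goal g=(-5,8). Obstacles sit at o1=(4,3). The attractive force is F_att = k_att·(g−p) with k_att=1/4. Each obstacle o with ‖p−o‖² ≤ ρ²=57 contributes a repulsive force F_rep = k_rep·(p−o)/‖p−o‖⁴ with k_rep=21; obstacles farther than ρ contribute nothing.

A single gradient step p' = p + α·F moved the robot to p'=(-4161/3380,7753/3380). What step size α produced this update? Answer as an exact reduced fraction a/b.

α = 1/5

F_att = 1/4·(g−p) = 1/4·(-4,6) = (-1.0000,1.5000)
o1: d²=26 ≤ ρ²=57; F_rep = 21·(-5,-1)/26² = (-0.1553,-0.0311)
F = F_att + ΣF_rep = (-1.1553,1.4689)
Δp = p'−p = (-0.2311,0.2938); α = Δx/Fx = (-781/3380) / (-781/676) = 1/5
check: Δy/Fy = (993/3380) / (993/676) = 1/5 ✓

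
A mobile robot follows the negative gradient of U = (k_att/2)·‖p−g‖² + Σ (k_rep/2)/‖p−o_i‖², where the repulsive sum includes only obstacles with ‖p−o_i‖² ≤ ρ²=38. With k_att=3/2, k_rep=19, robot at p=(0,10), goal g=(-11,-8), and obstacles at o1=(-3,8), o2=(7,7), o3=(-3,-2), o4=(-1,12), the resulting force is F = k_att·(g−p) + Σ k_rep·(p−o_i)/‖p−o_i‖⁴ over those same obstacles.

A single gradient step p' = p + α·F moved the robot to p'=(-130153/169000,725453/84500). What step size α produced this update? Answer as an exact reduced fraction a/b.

F_att = 3/2·(g−p) = 3/2·(-11,-18) = (-16.5000,-27.0000)
o1: d²=13 ≤ ρ²=38; F_rep = 19·(3,2)/13² = (0.3373,0.2249)
o2: d²=58 > ρ²=38 → inactive
o3: d²=153 > ρ²=38 → inactive
o4: d²=5 ≤ ρ²=38; F_rep = 19·(1,-2)/5² = (0.7600,-1.5200)
F = F_att + ΣF_rep = (-15.4027,-28.2951)
Δp = p'−p = (-0.7701,-1.4148); α = Δx/Fx = (-130153/169000) / (-130153/8450) = 1/20
check: Δy/Fy = (-119547/84500) / (-119547/4225) = 1/20 ✓

α = 1/20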